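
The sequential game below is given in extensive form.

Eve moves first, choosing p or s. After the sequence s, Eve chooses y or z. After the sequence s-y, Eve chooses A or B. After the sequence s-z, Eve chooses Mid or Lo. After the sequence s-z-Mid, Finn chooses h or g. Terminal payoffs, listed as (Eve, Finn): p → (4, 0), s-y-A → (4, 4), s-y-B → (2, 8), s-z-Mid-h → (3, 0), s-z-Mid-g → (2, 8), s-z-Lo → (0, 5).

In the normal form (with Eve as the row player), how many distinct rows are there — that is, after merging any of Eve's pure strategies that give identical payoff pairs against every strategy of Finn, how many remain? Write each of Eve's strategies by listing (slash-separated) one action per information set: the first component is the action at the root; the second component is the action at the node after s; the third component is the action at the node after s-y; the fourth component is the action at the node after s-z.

Eve has 16 pure strategies: p/y/A/Mid, p/y/A/Lo, p/y/B/Mid, p/y/B/Lo, p/z/A/Mid, p/z/A/Lo, p/z/B/Mid, p/z/B/Lo, s/y/A/Mid, s/y/A/Lo, s/y/B/Mid, s/y/B/Lo, s/z/A/Mid, s/z/A/Lo, s/z/B/Mid, s/z/B/Lo. Columns: h, g.
{p/y/A/Mid, p/y/A/Lo, p/y/B/Mid, p/y/B/Lo, p/z/A/Mid, p/z/A/Lo, p/z/B/Mid, p/z/B/Lo} → row (4,0) (4,0)
{s/y/A/Mid, s/y/A/Lo} → row (4,4) (4,4)
{s/y/B/Mid, s/y/B/Lo} → row (2,8) (2,8)
{s/z/A/Mid, s/z/B/Mid} → row (3,0) (2,8)
{s/z/A/Lo, s/z/B/Lo} → row (0,5) (0,5)
That's 5 distinct rows out of 16 strategies.

5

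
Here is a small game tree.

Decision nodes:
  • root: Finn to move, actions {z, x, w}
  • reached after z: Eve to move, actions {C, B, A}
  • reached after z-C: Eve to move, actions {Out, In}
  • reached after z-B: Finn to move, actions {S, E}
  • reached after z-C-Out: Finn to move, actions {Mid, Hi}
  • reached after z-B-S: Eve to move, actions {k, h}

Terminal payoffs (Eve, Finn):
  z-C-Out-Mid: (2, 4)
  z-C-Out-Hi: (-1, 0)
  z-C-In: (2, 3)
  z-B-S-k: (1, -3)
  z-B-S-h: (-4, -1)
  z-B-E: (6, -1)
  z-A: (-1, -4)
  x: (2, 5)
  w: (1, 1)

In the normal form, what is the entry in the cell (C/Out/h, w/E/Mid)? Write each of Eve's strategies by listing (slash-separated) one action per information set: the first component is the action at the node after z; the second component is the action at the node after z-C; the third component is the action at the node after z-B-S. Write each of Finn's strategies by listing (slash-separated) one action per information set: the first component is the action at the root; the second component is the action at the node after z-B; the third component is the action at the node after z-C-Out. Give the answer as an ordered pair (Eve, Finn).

Trace the play path from the root:
  Finn plays w
→ terminal payoff (1, 1).
(Eve's choice at the node after z is never reached on this path, so it doesn't affect the outcome.)

(1, 1)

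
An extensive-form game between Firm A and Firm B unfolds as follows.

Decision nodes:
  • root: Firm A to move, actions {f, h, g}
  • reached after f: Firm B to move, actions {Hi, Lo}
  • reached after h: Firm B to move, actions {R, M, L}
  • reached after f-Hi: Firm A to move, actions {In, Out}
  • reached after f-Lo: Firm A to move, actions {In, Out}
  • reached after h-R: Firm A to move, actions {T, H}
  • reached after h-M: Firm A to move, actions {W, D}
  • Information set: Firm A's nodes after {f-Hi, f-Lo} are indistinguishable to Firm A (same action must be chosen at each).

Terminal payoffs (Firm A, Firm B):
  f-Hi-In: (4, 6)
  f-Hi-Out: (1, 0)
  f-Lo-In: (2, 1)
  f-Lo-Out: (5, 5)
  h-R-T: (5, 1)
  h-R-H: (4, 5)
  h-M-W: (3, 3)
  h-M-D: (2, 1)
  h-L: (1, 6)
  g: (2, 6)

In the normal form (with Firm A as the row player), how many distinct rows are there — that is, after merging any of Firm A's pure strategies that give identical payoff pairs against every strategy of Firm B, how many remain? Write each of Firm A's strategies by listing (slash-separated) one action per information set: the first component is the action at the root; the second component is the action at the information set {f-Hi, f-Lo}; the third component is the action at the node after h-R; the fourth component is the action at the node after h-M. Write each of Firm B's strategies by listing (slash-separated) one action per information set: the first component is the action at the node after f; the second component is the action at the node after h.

Firm A has 24 pure strategies: f/In/T/W, f/In/T/D, f/In/H/W, f/In/H/D, f/Out/T/W, f/Out/T/D, f/Out/H/W, f/Out/H/D, h/In/T/W, h/In/T/D, h/In/H/W, h/In/H/D, h/Out/T/W, h/Out/T/D, h/Out/H/W, h/Out/H/D, g/In/T/W, g/In/T/D, g/In/H/W, g/In/H/D, g/Out/T/W, g/Out/T/D, g/Out/H/W, g/Out/H/D. Columns: Hi/R, Hi/M, Hi/L, Lo/R, Lo/M, Lo/L.
{f/In/T/W, f/In/T/D, f/In/H/W, f/In/H/D} → row (4,6) (4,6) (4,6) (2,1) (2,1) (2,1)
{f/Out/T/W, f/Out/T/D, f/Out/H/W, f/Out/H/D} → row (1,0) (1,0) (1,0) (5,5) (5,5) (5,5)
{h/In/T/W, h/Out/T/W} → row (5,1) (3,3) (1,6) (5,1) (3,3) (1,6)
{h/In/T/D, h/Out/T/D} → row (5,1) (2,1) (1,6) (5,1) (2,1) (1,6)
{h/In/H/W, h/Out/H/W} → row (4,5) (3,3) (1,6) (4,5) (3,3) (1,6)
{h/In/H/D, h/Out/H/D} → row (4,5) (2,1) (1,6) (4,5) (2,1) (1,6)
{g/In/T/W, g/In/T/D, g/In/H/W, g/In/H/D, g/Out/T/W, g/Out/T/D, g/Out/H/W, g/Out/H/D} → row (2,6) (2,6) (2,6) (2,6) (2,6) (2,6)
That's 7 distinct rows out of 24 strategies.

7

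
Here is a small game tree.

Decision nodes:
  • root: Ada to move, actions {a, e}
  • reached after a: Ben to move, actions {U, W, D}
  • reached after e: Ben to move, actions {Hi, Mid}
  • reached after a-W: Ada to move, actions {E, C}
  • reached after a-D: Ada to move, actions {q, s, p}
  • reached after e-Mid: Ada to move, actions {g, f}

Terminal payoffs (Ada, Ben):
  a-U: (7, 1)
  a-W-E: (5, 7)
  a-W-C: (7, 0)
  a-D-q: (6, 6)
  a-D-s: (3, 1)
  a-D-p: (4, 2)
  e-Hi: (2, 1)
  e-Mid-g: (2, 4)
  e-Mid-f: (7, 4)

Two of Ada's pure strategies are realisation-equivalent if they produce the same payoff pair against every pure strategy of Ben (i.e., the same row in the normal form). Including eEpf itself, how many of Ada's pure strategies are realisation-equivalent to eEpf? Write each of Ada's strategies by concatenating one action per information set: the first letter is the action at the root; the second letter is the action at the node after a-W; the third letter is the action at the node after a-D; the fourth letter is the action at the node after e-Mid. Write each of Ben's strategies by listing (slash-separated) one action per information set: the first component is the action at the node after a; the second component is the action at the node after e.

Row for eEpf (columns U/Hi, U/Mid, W/Hi, W/Mid, D/Hi, D/Mid): (2,1) (7,4) (2,1) (7,4) (2,1) (7,4).
Under eEpf, Ada's choice at the node after a-W and at the node after a-D can never be reached regardless of what Ben does, so varying those choices leaves every outcome unchanged.
Holding the reachable choices fixed and varying the unreachable ones freely already gives 2 × 3 = 6 equivalent strategies.
No other strategy reproduces this row, so those 6 are the full class: eEqf, eEsf, eEpf, eCqf, eCsf, eCpf.

6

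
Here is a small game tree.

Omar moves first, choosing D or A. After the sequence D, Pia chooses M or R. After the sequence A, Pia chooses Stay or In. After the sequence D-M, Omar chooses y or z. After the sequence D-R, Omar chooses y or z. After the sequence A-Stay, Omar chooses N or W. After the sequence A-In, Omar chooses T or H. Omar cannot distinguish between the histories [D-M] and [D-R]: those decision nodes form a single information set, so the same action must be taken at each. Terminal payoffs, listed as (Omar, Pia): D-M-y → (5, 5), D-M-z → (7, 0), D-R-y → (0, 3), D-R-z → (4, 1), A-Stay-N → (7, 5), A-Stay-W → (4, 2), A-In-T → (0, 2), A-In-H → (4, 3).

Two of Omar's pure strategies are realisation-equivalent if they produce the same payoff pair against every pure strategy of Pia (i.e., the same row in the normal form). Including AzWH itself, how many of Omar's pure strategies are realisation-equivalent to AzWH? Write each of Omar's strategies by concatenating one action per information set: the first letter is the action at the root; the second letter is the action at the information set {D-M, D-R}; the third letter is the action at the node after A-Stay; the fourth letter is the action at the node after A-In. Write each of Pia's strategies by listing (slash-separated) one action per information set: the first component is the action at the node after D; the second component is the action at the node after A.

Row for AzWH (columns M/Stay, M/In, R/Stay, R/In): (4,2) (4,3) (4,2) (4,3).
Under AzWH, Omar's choice at the information set {D-M, D-R} can never be reached regardless of what Pia does, so varying those choices leaves every outcome unchanged.
Holding the reachable choices fixed and varying the unreachable one freely already gives 2 equivalent strategies.
No other strategy reproduces this row, so those 2 are the full class: AyWH, AzWH.

2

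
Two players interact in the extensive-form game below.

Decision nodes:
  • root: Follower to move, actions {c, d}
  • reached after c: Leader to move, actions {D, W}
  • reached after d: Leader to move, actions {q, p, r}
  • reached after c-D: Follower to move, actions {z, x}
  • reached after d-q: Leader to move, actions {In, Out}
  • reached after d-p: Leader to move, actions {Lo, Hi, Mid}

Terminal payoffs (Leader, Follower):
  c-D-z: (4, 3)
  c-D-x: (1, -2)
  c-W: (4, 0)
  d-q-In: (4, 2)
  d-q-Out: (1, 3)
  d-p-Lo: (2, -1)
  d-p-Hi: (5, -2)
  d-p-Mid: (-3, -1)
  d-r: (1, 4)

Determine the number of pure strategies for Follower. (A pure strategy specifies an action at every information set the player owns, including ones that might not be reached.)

4

Follower owns the root with actions {c, d} — two choices.
Follower owns the node after c-D with actions {z, x} — two choices.
A pure strategy fixes one action at each information set independently, so the count is the product 2 × 2 = 4.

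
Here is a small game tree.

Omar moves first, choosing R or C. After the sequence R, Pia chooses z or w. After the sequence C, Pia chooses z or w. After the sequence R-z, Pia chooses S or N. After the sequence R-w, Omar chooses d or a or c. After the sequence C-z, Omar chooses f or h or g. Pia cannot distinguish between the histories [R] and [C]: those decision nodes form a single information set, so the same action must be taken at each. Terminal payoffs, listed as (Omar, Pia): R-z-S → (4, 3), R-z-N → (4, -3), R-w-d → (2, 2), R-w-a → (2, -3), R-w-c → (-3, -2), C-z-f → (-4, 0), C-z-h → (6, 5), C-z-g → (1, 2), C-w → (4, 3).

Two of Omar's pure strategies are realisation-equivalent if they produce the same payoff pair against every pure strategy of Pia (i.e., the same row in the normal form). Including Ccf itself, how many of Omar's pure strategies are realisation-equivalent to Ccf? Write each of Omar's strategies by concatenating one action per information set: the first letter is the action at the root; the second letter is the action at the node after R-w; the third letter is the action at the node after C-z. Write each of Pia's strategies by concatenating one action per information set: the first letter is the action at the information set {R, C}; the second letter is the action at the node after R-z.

3

Row for Ccf (columns zS, zN, wS, wN): (-4,0) (-4,0) (4,3) (4,3).
Under Ccf, Omar's choice at the node after R-w can never be reached regardless of what Pia does, so varying those choices leaves every outcome unchanged.
Holding the reachable choices fixed and varying the unreachable one freely already gives 3 equivalent strategies.
No other strategy reproduces this row, so those 3 are the full class: Cdf, Caf, Ccf.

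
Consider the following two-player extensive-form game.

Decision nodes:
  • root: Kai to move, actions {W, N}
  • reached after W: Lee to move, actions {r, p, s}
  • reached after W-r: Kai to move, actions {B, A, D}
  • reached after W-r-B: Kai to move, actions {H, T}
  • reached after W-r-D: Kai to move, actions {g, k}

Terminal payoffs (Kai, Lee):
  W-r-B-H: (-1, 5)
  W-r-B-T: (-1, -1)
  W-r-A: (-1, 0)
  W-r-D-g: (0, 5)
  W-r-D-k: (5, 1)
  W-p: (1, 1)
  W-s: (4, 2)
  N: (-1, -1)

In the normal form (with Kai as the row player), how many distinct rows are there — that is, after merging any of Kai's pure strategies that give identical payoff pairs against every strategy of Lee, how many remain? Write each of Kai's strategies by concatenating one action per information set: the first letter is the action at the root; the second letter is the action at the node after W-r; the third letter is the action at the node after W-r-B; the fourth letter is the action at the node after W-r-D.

Kai has 24 pure strategies: WBHg, WBHk, WBTg, WBTk, WAHg, WAHk, WATg, WATk, WDHg, WDHk, WDTg, WDTk, NBHg, NBHk, NBTg, NBTk, NAHg, NAHk, NATg, NATk, NDHg, NDHk, NDTg, NDTk. Columns: r, p, s.
{WBHg, WBHk} → row (-1,5) (1,1) (4,2)
{WBTg, WBTk} → row (-1,-1) (1,1) (4,2)
{WAHg, WAHk, WATg, WATk} → row (-1,0) (1,1) (4,2)
{WDHg, WDTg} → row (0,5) (1,1) (4,2)
{WDHk, WDTk} → row (5,1) (1,1) (4,2)
{NBHg, NBHk, NBTg, NBTk, NAHg, NAHk, NATg, NATk, NDHg, NDHk, NDTg, NDTk} → row (-1,-1) (-1,-1) (-1,-1)
That's 6 distinct rows out of 24 strategies.

6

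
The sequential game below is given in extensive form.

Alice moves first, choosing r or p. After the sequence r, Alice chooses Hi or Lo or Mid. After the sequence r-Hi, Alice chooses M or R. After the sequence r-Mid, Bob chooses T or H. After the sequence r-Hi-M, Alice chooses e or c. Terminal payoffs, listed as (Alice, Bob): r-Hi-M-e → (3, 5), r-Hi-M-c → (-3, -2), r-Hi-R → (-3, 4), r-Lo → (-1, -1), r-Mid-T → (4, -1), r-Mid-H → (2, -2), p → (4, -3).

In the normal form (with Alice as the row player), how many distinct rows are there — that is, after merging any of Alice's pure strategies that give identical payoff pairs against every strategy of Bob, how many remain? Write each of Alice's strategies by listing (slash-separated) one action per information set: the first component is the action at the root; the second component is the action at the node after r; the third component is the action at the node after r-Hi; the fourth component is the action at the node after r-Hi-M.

6

Alice has 24 pure strategies: r/Hi/M/e, r/Hi/M/c, r/Hi/R/e, r/Hi/R/c, r/Lo/M/e, r/Lo/M/c, r/Lo/R/e, r/Lo/R/c, r/Mid/M/e, r/Mid/M/c, r/Mid/R/e, r/Mid/R/c, p/Hi/M/e, p/Hi/M/c, p/Hi/R/e, p/Hi/R/c, p/Lo/M/e, p/Lo/M/c, p/Lo/R/e, p/Lo/R/c, p/Mid/M/e, p/Mid/M/c, p/Mid/R/e, p/Mid/R/c. Columns: T, H.
{r/Hi/M/e} → row (3,5) (3,5)
{r/Hi/M/c} → row (-3,-2) (-3,-2)
{r/Hi/R/e, r/Hi/R/c} → row (-3,4) (-3,4)
{r/Lo/M/e, r/Lo/M/c, r/Lo/R/e, r/Lo/R/c} → row (-1,-1) (-1,-1)
{r/Mid/M/e, r/Mid/M/c, r/Mid/R/e, r/Mid/R/c} → row (4,-1) (2,-2)
{p/Hi/M/e, p/Hi/M/c, p/Hi/R/e, p/Hi/R/c, p/Lo/M/e, p/Lo/M/c, p/Lo/R/e, p/Lo/R/c, p/Mid/M/e, p/Mid/M/c, p/Mid/R/e, p/Mid/R/c} → row (4,-3) (4,-3)
That's 6 distinct rows out of 24 strategies.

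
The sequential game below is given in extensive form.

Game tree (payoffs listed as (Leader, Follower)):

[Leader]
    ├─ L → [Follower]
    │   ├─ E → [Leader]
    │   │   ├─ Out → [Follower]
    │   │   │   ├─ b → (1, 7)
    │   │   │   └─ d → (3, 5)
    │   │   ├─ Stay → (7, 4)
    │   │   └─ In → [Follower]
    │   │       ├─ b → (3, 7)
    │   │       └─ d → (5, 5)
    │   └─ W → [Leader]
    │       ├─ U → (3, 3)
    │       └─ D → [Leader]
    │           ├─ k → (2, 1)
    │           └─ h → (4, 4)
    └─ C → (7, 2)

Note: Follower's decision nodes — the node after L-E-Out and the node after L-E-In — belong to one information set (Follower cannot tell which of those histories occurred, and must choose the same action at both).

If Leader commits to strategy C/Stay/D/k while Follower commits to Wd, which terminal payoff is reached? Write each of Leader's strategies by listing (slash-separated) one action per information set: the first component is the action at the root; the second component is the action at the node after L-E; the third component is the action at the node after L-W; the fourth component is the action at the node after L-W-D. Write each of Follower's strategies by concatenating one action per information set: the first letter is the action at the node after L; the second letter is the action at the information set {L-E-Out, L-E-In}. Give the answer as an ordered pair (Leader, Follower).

Trace the play path from the root:
  Leader plays C
→ terminal payoff (7, 2).
(Leader's choice at the node after L-E is never reached on this path, so it doesn't affect the outcome.)

(7, 2)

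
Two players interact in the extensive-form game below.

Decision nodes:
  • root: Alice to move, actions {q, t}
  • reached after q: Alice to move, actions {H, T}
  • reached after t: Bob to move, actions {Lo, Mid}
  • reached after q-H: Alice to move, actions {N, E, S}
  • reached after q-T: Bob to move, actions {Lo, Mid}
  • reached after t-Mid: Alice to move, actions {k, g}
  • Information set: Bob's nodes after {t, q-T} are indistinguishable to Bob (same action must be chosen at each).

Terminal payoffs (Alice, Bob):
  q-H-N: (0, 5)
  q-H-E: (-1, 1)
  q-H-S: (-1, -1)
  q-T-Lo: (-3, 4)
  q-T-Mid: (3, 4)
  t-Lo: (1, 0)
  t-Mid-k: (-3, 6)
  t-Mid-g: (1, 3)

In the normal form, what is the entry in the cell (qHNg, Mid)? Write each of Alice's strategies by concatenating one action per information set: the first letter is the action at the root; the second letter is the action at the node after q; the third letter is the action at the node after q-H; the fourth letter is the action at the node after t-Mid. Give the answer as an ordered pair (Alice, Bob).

(0, 5)

Trace the play path from the root:
  Alice plays q
  Alice plays H at [q]
  Alice plays N at [q-H]
→ terminal payoff (0, 5).
(Alice's choice at the node after t-Mid is never reached on this path, so it doesn't affect the outcome.)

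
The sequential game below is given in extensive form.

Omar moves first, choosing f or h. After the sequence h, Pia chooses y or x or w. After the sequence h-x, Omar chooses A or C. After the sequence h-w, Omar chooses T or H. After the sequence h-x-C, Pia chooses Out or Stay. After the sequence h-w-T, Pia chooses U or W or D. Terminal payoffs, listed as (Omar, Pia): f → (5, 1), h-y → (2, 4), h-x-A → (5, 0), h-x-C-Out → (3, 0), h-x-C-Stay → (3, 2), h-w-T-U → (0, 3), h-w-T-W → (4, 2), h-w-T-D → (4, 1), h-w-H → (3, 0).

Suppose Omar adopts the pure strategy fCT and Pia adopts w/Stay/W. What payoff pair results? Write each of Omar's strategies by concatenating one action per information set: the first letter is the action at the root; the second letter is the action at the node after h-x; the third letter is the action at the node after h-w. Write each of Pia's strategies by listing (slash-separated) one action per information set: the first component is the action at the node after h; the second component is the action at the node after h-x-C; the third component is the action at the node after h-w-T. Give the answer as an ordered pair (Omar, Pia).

(5, 1)

Trace the play path from the root:
  Omar plays f
→ terminal payoff (5, 1).
(Omar's choice at the node after h-x is never reached on this path, so it doesn't affect the outcome.)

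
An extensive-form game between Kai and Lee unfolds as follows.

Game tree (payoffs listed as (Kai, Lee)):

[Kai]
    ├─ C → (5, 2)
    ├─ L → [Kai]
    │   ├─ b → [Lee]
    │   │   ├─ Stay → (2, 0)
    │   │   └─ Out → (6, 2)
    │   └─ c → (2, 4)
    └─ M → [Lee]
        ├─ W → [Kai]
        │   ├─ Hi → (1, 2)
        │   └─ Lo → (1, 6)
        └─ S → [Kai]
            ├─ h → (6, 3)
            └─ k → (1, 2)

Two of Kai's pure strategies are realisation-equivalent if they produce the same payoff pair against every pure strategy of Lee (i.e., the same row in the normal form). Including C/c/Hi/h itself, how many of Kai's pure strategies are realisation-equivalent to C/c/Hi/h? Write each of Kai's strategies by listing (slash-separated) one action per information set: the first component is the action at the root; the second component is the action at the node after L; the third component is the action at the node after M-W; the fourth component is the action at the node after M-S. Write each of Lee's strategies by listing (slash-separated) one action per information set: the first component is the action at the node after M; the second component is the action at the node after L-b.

Row for C/c/Hi/h (columns W/Stay, W/Out, S/Stay, S/Out): (5,2) (5,2) (5,2) (5,2).
Under C/c/Hi/h, Kai's choice at the node after L and at the node after M-W and at the node after M-S can never be reached regardless of what Lee does, so varying those choices leaves every outcome unchanged.
Holding the reachable choices fixed and varying the unreachable ones freely already gives 2 × 2 × 2 = 8 equivalent strategies.
No other strategy reproduces this row, so those 8 are the full class: C/b/Hi/h, C/b/Hi/k, C/b/Lo/h, C/b/Lo/k, C/c/Hi/h, C/c/Hi/k, C/c/Lo/h, C/c/Lo/k.

8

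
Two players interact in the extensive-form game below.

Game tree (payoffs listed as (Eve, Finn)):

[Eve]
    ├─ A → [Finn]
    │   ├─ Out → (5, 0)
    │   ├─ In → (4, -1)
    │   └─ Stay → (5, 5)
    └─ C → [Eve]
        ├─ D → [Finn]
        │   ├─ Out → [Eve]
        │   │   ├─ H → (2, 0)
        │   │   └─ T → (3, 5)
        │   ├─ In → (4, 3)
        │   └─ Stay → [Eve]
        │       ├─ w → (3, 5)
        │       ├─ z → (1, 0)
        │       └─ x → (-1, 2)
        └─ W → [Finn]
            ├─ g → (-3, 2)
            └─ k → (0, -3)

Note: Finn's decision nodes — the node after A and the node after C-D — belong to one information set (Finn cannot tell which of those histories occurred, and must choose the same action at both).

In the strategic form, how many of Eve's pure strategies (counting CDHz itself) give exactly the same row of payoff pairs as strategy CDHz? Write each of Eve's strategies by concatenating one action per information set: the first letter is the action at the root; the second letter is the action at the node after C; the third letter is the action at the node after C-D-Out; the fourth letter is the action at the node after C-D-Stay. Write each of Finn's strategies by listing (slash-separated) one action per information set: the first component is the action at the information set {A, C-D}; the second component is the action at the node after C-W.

1

Row for CDHz (columns Out/g, Out/k, In/g, In/k, Stay/g, Stay/k): (2,0) (2,0) (4,3) (4,3) (1,0) (1,0).
Every one of Eve's information sets is on the play path for some reply by Finn when Eve follows CDHz.
Changing the action at any of them therefore changes at least one column, so only CDHz itself gives this row.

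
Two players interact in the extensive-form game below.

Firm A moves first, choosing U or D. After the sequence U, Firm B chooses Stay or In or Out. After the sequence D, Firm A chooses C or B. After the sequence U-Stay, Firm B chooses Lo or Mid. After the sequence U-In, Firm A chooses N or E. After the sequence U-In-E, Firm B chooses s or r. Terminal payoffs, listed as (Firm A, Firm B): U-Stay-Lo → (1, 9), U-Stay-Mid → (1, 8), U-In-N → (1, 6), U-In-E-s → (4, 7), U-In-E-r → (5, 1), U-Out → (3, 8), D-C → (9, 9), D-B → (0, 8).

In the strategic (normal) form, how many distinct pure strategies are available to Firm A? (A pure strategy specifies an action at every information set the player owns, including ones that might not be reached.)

8

Firm A owns the root with actions {U, D} — two choices.
Firm A owns the node after D with actions {C, B} — two choices.
Firm A owns the node after U-In with actions {N, E} — two choices.
A pure strategy fixes one action at each information set independently, so the count is the product 2 × 2 × 2 = 8.
(For reference, Firm B has 12 pure strategies, giving a 8×12 normal-form matrix.)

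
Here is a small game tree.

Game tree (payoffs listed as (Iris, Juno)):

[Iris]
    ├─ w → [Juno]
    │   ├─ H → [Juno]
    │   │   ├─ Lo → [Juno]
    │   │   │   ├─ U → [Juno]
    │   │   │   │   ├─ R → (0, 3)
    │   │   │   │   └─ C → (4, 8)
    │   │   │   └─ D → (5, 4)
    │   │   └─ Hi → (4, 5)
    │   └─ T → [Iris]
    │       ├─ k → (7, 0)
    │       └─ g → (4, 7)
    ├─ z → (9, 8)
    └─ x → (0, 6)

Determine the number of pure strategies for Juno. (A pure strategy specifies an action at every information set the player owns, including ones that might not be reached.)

Juno owns the node after w with actions {H, T} — two choices.
Juno owns the node after w-H with actions {Lo, Hi} — two choices.
Juno owns the node after w-H-Lo with actions {U, D} — two choices.
Juno owns the node after w-H-Lo-U with actions {R, C} — two choices.
A pure strategy fixes one action at each information set independently, so the count is the product 2 × 2 × 2 × 2 = 16.
(For reference, Iris has 6 pure strategies, giving a 16×6 normal-form matrix.)

16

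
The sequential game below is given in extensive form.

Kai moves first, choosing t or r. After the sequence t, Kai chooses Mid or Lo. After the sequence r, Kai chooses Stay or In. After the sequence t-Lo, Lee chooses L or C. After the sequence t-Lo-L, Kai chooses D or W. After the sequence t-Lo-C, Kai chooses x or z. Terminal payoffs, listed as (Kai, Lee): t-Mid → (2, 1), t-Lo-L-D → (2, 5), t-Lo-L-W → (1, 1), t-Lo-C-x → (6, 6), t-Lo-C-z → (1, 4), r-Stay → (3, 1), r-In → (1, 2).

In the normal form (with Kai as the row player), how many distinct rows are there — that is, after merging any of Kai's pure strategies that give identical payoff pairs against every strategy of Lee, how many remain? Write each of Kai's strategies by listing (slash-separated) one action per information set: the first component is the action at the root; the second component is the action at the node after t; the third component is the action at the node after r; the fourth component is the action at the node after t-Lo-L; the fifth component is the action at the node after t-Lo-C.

Kai has 32 pure strategies: t/Mid/Stay/D/x, t/Mid/Stay/D/z, t/Mid/Stay/W/x, t/Mid/Stay/W/z, t/Mid/In/D/x, t/Mid/In/D/z, t/Mid/In/W/x, t/Mid/In/W/z, t/Lo/Stay/D/x, t/Lo/Stay/D/z, t/Lo/Stay/W/x, t/Lo/Stay/W/z, t/Lo/In/D/x, t/Lo/In/D/z, t/Lo/In/W/x, t/Lo/In/W/z, r/Mid/Stay/D/x, r/Mid/Stay/D/z, r/Mid/Stay/W/x, r/Mid/Stay/W/z, r/Mid/In/D/x, r/Mid/In/D/z, r/Mid/In/W/x, r/Mid/In/W/z, r/Lo/Stay/D/x, r/Lo/Stay/D/z, r/Lo/Stay/W/x, r/Lo/Stay/W/z, r/Lo/In/D/x, r/Lo/In/D/z, r/Lo/In/W/x, r/Lo/In/W/z. Columns: L, C.
{t/Mid/Stay/D/x, t/Mid/Stay/D/z, t/Mid/Stay/W/x, t/Mid/Stay/W/z, t/Mid/In/D/x, t/Mid/In/D/z, t/Mid/In/W/x, t/Mid/In/W/z} → row (2,1) (2,1)
{t/Lo/Stay/D/x, t/Lo/In/D/x} → row (2,5) (6,6)
{t/Lo/Stay/D/z, t/Lo/In/D/z} → row (2,5) (1,4)
{t/Lo/Stay/W/x, t/Lo/In/W/x} → row (1,1) (6,6)
{t/Lo/Stay/W/z, t/Lo/In/W/z} → row (1,1) (1,4)
{r/Mid/Stay/D/x, r/Mid/Stay/D/z, r/Mid/Stay/W/x, r/Mid/Stay/W/z, r/Lo/Stay/D/x, r/Lo/Stay/D/z, r/Lo/Stay/W/x, r/Lo/Stay/W/z} → row (3,1) (3,1)
{r/Mid/In/D/x, r/Mid/In/D/z, r/Mid/In/W/x, r/Mid/In/W/z, r/Lo/In/D/x, r/Lo/In/D/z, r/Lo/In/W/x, r/Lo/In/W/z} → row (1,2) (1,2)
That's 7 distinct rows out of 32 strategies.

7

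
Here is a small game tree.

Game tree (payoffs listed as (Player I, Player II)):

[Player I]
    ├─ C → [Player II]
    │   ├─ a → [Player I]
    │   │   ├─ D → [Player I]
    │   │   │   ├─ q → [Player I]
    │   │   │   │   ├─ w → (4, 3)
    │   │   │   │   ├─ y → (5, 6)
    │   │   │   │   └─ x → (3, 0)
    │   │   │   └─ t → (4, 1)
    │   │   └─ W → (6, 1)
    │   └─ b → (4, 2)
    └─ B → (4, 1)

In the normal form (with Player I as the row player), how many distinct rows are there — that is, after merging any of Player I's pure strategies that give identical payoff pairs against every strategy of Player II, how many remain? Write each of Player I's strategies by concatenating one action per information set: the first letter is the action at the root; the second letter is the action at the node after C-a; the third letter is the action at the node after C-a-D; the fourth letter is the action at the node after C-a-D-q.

6

Player I has 24 pure strategies: CDqw, CDqy, CDqx, CDtw, CDty, CDtx, CWqw, CWqy, CWqx, CWtw, CWty, CWtx, BDqw, BDqy, BDqx, BDtw, BDty, BDtx, BWqw, BWqy, BWqx, BWtw, BWty, BWtx. Columns: a, b.
{CDqw} → row (4,3) (4,2)
{CDqy} → row (5,6) (4,2)
{CDqx} → row (3,0) (4,2)
{CDtw, CDty, CDtx} → row (4,1) (4,2)
{CWqw, CWqy, CWqx, CWtw, CWty, CWtx} → row (6,1) (4,2)
{BDqw, BDqy, BDqx, BDtw, BDty, BDtx, BWqw, BWqy, BWqx, BWtw, BWty, BWtx} → row (4,1) (4,1)
That's 6 distinct rows out of 24 strategies.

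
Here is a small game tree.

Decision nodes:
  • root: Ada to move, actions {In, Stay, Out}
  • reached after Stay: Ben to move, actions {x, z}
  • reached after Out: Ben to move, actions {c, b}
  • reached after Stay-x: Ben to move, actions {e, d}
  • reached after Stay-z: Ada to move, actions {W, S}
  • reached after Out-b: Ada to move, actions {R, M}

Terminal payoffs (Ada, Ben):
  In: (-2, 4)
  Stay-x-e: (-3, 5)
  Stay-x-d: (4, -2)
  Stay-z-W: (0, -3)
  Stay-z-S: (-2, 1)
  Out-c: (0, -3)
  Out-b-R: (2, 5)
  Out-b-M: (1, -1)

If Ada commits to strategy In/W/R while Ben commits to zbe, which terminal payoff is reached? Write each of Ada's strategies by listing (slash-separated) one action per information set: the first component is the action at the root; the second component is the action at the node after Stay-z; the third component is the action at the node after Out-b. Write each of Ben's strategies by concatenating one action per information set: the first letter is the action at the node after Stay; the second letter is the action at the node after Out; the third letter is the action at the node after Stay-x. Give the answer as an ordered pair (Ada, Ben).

Trace the play path from the root:
  Ada plays In
→ terminal payoff (-2, 4).
(Ada's choice at the node after Stay-z is never reached on this path, so it doesn't affect the outcome.)

(-2, 4)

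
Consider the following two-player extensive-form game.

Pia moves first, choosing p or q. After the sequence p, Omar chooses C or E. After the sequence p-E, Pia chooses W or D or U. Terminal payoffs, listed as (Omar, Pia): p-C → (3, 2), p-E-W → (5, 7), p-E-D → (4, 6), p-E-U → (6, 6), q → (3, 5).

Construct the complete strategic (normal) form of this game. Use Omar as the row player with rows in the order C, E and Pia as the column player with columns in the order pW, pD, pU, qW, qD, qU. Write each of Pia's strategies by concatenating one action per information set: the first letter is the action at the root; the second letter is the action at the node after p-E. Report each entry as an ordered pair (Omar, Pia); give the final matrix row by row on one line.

Row C: pW→(3,2), pD→(3,2), pU→(3,2), qW→(3,5), qD→(3,5), qU→(3,5)
Row E: pW→(5,7), pD→(4,6), pU→(6,6), qW→(3,5), qD→(3,5), qU→(3,5)

C: (3,2) (3,2) (3,2) (3,5) (3,5) (3,5) | E: (5,7) (4,6) (6,6) (3,5) (3,5) (3,5)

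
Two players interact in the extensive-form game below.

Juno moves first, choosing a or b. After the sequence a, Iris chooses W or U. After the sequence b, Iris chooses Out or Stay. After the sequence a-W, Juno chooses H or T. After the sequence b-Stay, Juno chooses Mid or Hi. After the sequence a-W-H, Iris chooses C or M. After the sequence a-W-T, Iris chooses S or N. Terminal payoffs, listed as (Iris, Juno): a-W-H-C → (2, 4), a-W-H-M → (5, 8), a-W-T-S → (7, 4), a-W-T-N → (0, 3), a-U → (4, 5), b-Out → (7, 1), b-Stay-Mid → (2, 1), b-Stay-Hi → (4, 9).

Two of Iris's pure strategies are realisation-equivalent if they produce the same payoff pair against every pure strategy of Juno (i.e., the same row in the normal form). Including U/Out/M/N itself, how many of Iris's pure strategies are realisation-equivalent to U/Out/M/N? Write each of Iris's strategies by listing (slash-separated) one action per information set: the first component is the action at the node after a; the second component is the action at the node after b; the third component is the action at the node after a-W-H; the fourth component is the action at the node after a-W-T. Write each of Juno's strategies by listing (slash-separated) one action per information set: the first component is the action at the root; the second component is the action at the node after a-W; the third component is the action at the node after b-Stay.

4

Row for U/Out/M/N (columns a/H/Mid, a/H/Hi, a/T/Mid, a/T/Hi, b/H/Mid, b/H/Hi, b/T/Mid, b/T/Hi): (4,5) (4,5) (4,5) (4,5) (7,1) (7,1) (7,1) (7,1).
Under U/Out/M/N, Iris's choice at the node after a-W-H and at the node after a-W-T can never be reached regardless of what Juno does, so varying those choices leaves every outcome unchanged.
Holding the reachable choices fixed and varying the unreachable ones freely already gives 2 × 2 = 4 equivalent strategies.
No other strategy reproduces this row, so those 4 are the full class: U/Out/C/S, U/Out/C/N, U/Out/M/S, U/Out/M/N.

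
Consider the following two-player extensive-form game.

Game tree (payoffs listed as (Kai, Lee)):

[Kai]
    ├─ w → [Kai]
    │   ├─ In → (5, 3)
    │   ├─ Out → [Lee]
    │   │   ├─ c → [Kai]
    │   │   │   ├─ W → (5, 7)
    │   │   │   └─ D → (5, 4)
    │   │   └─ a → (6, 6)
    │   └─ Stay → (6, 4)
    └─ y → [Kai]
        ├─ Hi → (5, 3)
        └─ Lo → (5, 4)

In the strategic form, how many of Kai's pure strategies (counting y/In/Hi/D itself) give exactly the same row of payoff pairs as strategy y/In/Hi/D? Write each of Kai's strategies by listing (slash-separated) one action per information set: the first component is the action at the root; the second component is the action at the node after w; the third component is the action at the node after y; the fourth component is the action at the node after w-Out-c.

Row for y/In/Hi/D (columns c, a): (5,3) (5,3).
Under y/In/Hi/D, Kai's choice at the node after w and at the node after w-Out-c can never be reached regardless of what Lee does, so varying those choices leaves every outcome unchanged.
Holding the reachable choices fixed and varying the unreachable ones freely already gives 3 × 2 = 6 equivalent strategies.
Checking the remaining rows, w/In/Hi/W, w/In/Hi/D, w/In/Lo/W, w/In/Lo/D also happen to give the same payoffs in every column, bringing the total to 10: w/In/Hi/W, w/In/Hi/D, w/In/Lo/W, w/In/Lo/D, y/In/Hi/W, y/In/Hi/D, y/Out/Hi/W, y/Out/Hi/D, y/Stay/Hi/W, y/Stay/Hi/D.

10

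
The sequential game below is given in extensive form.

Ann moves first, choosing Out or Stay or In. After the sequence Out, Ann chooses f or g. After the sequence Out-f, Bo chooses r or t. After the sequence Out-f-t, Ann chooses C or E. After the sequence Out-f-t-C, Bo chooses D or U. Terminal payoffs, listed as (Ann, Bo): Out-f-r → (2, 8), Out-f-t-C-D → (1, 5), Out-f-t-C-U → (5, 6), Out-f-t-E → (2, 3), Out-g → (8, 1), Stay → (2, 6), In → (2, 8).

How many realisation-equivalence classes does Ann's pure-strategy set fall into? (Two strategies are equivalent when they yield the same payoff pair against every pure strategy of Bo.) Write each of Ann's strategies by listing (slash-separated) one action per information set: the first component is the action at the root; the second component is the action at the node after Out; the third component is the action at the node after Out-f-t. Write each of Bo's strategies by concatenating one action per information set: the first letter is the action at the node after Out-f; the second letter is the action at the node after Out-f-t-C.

Ann has 12 pure strategies: Out/f/C, Out/f/E, Out/g/C, Out/g/E, Stay/f/C, Stay/f/E, Stay/g/C, Stay/g/E, In/f/C, In/f/E, In/g/C, In/g/E. Columns: rD, rU, tD, tU.
{Out/f/C} → row (2,8) (2,8) (1,5) (5,6)
{Out/f/E} → row (2,8) (2,8) (2,3) (2,3)
{Out/g/C, Out/g/E} → row (8,1) (8,1) (8,1) (8,1)
{Stay/f/C, Stay/f/E, Stay/g/C, Stay/g/E} → row (2,6) (2,6) (2,6) (2,6)
{In/f/C, In/f/E, In/g/C, In/g/E} → row (2,8) (2,8) (2,8) (2,8)
That's 5 distinct rows out of 12 strategies.

5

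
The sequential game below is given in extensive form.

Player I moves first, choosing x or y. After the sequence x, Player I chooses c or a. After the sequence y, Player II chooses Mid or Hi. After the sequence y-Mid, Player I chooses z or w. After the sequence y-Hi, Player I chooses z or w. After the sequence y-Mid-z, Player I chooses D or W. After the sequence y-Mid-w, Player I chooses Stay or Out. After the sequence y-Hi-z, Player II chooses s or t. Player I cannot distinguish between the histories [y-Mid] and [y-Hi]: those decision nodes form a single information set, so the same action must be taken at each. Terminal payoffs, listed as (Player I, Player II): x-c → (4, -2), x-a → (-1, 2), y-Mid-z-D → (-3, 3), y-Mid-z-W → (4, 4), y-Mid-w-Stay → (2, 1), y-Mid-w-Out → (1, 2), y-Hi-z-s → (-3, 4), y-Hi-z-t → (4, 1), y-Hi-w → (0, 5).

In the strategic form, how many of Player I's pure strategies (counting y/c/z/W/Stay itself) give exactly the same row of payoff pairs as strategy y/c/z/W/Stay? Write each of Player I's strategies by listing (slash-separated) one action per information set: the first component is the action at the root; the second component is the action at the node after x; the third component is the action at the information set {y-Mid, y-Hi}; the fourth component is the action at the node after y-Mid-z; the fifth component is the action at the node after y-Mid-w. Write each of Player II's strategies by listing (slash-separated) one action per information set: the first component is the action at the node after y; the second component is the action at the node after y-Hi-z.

4

Row for y/c/z/W/Stay (columns Mid/s, Mid/t, Hi/s, Hi/t): (4,4) (4,4) (-3,4) (4,1).
Under y/c/z/W/Stay, Player I's choice at the node after x and at the node after y-Mid-w can never be reached regardless of what Player II does, so varying those choices leaves every outcome unchanged.
Holding the reachable choices fixed and varying the unreachable ones freely already gives 2 × 2 = 4 equivalent strategies.
No other strategy reproduces this row, so those 4 are the full class: y/c/z/W/Stay, y/c/z/W/Out, y/a/z/W/Stay, y/a/z/W/Out.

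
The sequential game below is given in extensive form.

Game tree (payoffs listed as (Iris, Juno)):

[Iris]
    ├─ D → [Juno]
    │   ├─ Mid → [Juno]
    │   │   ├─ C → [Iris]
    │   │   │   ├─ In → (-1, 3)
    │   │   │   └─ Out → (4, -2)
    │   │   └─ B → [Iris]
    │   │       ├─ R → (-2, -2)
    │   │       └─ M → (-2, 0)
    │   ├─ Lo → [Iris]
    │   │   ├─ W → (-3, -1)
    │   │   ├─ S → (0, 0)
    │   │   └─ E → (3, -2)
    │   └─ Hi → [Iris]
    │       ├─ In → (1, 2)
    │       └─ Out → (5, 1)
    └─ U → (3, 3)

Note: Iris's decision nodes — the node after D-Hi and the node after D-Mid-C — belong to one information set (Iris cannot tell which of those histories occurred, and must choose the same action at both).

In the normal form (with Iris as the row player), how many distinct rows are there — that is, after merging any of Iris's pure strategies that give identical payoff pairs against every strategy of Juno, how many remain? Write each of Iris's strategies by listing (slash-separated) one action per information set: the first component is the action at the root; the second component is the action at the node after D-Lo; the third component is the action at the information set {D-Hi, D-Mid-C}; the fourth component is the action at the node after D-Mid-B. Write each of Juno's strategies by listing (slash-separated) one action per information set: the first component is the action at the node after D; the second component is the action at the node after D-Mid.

Iris has 24 pure strategies: D/W/In/R, D/W/In/M, D/W/Out/R, D/W/Out/M, D/S/In/R, D/S/In/M, D/S/Out/R, D/S/Out/M, D/E/In/R, D/E/In/M, D/E/Out/R, D/E/Out/M, U/W/In/R, U/W/In/M, U/W/Out/R, U/W/Out/M, U/S/In/R, U/S/In/M, U/S/Out/R, U/S/Out/M, U/E/In/R, U/E/In/M, U/E/Out/R, U/E/Out/M. Columns: Mid/C, Mid/B, Lo/C, Lo/B, Hi/C, Hi/B.
{D/W/In/R} → row (-1,3) (-2,-2) (-3,-1) (-3,-1) (1,2) (1,2)
{D/W/In/M} → row (-1,3) (-2,0) (-3,-1) (-3,-1) (1,2) (1,2)
{D/W/Out/R} → row (4,-2) (-2,-2) (-3,-1) (-3,-1) (5,1) (5,1)
{D/W/Out/M} → row (4,-2) (-2,0) (-3,-1) (-3,-1) (5,1) (5,1)
{D/S/In/R} → row (-1,3) (-2,-2) (0,0) (0,0) (1,2) (1,2)
{D/S/In/M} → row (-1,3) (-2,0) (0,0) (0,0) (1,2) (1,2)
{D/S/Out/R} → row (4,-2) (-2,-2) (0,0) (0,0) (5,1) (5,1)
{D/S/Out/M} → row (4,-2) (-2,0) (0,0) (0,0) (5,1) (5,1)
{D/E/In/R} → row (-1,3) (-2,-2) (3,-2) (3,-2) (1,2) (1,2)
{D/E/In/M} → row (-1,3) (-2,0) (3,-2) (3,-2) (1,2) (1,2)
{D/E/Out/R} → row (4,-2) (-2,-2) (3,-2) (3,-2) (5,1) (5,1)
{D/E/Out/M} → row (4,-2) (-2,0) (3,-2) (3,-2) (5,1) (5,1)
{U/W/In/R, U/W/In/M, U/W/Out/R, U/W/Out/M, U/S/In/R, U/S/In/M, U/S/Out/R, U/S/Out/M, U/E/In/R, U/E/In/M, U/E/Out/R, U/E/Out/M} → row (3,3) (3,3) (3,3) (3,3) (3,3) (3,3)
That's 13 distinct rows out of 24 strategies.

13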